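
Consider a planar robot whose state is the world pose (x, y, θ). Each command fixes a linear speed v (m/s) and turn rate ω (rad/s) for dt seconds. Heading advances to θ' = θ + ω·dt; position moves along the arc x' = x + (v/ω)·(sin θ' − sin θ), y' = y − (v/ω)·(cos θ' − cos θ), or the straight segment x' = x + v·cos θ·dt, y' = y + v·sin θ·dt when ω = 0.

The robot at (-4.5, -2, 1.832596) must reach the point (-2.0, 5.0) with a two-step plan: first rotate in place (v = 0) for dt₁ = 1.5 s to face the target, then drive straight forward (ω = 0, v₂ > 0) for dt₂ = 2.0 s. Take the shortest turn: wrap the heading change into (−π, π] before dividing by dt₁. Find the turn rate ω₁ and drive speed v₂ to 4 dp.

ω₁ = -0.4032, v₂ = 3.7165

heading to target = atan2(5−-2, -2−-4.5) = 1.2278
Δθ = wrap(1.2278 − 1.8326) = -0.6048; ω₁ = Δθ/dt₁ = -0.4032
distance = √((-2−-4.5)² + (5−-2)²) = 7.4330; v₂ = distance/dt₂ = 3.7165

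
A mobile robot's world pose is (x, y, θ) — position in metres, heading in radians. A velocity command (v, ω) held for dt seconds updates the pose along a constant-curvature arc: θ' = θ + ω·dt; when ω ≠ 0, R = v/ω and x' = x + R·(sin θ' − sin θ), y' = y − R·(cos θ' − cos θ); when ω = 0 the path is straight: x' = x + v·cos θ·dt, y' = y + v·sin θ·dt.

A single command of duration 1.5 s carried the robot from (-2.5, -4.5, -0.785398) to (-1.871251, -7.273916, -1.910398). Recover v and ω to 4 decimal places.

Δθ = -1.910398 − -0.785398 = -1.125000
ω = Δθ/dt = -1.125000/1.5 = -0.7500
R = −Δy/(cos θ' − cos θ) = -2.6667
v = R·ω = -2.6667·-0.7500 = 2.0000

v = 2.0000, ω = -0.7500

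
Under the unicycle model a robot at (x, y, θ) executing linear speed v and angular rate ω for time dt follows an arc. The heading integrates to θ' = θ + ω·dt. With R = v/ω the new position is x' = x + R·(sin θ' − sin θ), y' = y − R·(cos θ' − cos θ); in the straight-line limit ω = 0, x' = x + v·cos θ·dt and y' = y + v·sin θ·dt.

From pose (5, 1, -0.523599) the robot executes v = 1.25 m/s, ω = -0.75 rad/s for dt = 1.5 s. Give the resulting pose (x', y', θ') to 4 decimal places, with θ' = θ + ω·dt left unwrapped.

θ' = -0.5236 + -0.75·1.5 = -1.6486
R = v/ω = 1.25/-0.75 = -1.6667
x' = 5 + -1.6667·(sin -1.6486 − sin -0.5236) = 5.8283
y' = 1 − -1.6667·(cos -1.6486 − cos -0.5236) = -0.5729

(5.8283, -0.5729, -1.6486)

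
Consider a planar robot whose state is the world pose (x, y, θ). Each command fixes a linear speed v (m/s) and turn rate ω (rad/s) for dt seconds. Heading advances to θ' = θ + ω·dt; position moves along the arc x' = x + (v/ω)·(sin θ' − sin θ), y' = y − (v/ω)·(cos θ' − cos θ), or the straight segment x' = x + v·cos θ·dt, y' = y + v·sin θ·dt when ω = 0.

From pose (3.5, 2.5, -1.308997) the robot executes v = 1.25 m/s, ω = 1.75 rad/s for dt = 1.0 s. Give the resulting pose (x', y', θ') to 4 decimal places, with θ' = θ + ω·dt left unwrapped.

(4.4948, 2.0389, 0.4410)

θ' = -1.3090 + 1.75·1.0 = 0.4410
R = v/ω = 1.25/1.75 = 0.7143
x' = 3.5 + 0.7143·(sin 0.4410 − sin -1.3090) = 4.4948
y' = 2.5 − 0.7143·(cos 0.4410 − cos -1.3090) = 2.0389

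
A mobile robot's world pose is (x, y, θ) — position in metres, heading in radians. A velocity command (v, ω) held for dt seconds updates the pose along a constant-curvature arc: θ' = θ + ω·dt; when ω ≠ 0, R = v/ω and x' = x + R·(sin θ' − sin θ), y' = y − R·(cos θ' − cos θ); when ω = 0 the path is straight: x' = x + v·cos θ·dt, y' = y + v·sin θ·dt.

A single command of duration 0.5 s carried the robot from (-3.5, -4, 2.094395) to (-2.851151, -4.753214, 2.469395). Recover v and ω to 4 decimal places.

Δθ = 2.469395 − 2.094395 = 0.375000
ω = Δθ/dt = 0.375000/0.5 = 0.7500
R = −Δy/(cos θ' − cos θ) = -2.6667
v = R·ω = -2.6667·0.7500 = -2.0000

v = -2.0000, ω = 0.7500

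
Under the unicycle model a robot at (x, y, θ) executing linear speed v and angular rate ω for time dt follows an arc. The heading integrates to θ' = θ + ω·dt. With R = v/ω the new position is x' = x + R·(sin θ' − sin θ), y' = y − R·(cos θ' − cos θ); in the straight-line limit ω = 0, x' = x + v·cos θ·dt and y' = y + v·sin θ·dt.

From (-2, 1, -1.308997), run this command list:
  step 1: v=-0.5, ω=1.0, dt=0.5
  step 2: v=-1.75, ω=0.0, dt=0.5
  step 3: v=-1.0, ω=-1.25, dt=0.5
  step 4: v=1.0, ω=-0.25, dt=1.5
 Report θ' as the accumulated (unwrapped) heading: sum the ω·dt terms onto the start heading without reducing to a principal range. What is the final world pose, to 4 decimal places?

step 1: θ'=-0.8090 (R=-0.5000) → pose (-2.1212, 1.2157, -0.8090)
step 2: θ'=-0.8090 (straight) → pose (-2.7251, 1.8488, -0.8090)
step 3: θ'=-1.4340 (R=0.8000) → pose (-2.9388, 2.2919, -1.4340)
step 4: θ'=-1.8090 (R=-4.0000) → pose (-3.0143, 0.8026, -1.8090)

(-3.0143, 0.8026, -1.8090)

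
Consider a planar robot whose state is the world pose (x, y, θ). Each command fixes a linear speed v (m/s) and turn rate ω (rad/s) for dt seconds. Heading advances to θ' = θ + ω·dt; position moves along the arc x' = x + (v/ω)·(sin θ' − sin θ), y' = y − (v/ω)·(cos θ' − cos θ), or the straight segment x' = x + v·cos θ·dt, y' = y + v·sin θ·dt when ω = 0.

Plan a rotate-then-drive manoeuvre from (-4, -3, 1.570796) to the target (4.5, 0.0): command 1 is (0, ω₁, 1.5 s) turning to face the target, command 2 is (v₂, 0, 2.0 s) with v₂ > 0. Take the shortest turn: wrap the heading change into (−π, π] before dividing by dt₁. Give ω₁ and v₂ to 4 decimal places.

ω₁ = -0.8210, v₂ = 4.5069

heading to target = atan2(0−-3, 4.5−-4) = 0.3393
Δθ = wrap(0.3393 − 1.5708) = -1.2315; ω₁ = Δθ/dt₁ = -0.8210
distance = √((4.5−-4)² + (0−-3)²) = 9.0139; v₂ = distance/dt₂ = 4.5069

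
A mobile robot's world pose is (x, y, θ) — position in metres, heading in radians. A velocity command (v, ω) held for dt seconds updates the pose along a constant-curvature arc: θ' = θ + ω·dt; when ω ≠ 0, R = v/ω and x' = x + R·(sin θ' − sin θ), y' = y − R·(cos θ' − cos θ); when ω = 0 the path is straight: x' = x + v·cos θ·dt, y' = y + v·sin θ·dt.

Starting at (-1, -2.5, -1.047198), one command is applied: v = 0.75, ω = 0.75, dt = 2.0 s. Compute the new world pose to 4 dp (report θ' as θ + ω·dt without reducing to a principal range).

θ' = -1.0472 + 0.75·2.0 = 0.4528
R = v/ω = 0.75/0.75 = 1.0000
x' = -1 + 1.0000·(sin 0.4528 − sin -1.0472) = 0.3035
y' = -2.5 − 1.0000·(cos 0.4528 − cos -1.0472) = -2.8992

(0.3035, -2.8992, 0.4528)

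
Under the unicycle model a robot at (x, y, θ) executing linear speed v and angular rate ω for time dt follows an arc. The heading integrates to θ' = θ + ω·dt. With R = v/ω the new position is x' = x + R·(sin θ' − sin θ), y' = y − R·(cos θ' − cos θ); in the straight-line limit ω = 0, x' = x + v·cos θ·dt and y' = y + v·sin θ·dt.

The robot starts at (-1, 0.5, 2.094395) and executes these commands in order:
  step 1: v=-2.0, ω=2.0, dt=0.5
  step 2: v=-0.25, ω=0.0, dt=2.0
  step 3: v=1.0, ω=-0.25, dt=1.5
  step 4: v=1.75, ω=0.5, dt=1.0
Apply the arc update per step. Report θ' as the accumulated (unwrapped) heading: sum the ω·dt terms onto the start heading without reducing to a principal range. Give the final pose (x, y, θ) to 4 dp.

(-2.8383, 0.6211, 3.2194)

step 1: θ'=3.0944 (R=-1.0000) → pose (-0.1812, 0.0011, 3.0944)
step 2: θ'=3.0944 (straight) → pose (0.3183, -0.0225, 3.0944)
step 3: θ'=2.7194 (R=-4.0000) → pose (-1.1321, 0.3243, 2.7194)
step 4: θ'=3.2194 (R=3.5000) → pose (-2.8383, 0.6211, 3.2194)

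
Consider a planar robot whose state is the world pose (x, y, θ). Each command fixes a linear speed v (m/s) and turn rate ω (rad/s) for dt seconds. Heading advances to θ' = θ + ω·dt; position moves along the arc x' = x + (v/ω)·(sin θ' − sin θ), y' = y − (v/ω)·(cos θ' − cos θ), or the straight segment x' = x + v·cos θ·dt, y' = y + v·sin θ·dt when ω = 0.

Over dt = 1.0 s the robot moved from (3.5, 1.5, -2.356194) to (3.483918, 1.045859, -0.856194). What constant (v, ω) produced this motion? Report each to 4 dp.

v = 0.5000, ω = 1.5000

Δθ = -0.856194 − -2.356194 = 1.500000
ω = Δθ/dt = 1.500000/1.0 = 1.5000
R = −Δy/(cos θ' − cos θ) = 0.3333
v = R·ω = 0.3333·1.5000 = 0.5000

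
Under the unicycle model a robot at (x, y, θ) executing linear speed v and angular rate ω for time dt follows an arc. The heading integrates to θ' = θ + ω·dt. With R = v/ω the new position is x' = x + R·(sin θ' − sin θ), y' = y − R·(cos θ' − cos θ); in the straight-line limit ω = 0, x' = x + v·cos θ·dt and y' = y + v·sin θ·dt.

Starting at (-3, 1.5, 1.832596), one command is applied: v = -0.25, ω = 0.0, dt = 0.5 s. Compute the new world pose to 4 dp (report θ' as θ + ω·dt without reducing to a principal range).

θ' = 1.8326 + 0.0·0.5 = 1.8326
ω = 0 → straight: x' = -3 + -0.25·cos(1.8326)·0.5 = -2.9676
y' = 1.5 + -0.25·sin(1.8326)·0.5 = 1.3793

(-2.9676, 1.3793, 1.8326)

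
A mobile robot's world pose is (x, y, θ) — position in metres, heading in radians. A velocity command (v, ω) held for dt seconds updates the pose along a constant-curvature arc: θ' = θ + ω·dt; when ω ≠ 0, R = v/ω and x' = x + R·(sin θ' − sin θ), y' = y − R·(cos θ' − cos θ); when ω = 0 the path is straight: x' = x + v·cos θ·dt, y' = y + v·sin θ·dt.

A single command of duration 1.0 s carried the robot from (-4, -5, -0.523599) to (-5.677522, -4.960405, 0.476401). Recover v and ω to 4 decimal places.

Δθ = 0.476401 − -0.523599 = 1.000000
ω = Δθ/dt = 1.000000/1.0 = 1.0000
R = Δx/(sin θ' − sin θ) = -1.7500
v = R·ω = -1.7500·1.0000 = -1.7500

v = -1.7500, ω = 1.0000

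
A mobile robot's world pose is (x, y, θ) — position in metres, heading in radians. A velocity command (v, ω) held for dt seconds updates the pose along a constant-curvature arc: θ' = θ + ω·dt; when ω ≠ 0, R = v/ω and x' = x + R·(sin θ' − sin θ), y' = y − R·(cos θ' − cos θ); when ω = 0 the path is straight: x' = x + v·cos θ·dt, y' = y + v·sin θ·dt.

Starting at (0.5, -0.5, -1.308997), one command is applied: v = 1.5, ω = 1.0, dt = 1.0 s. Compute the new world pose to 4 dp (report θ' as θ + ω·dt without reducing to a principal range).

θ' = -1.3090 + 1.0·1.0 = -0.3090
R = v/ω = 1.5/1.0 = 1.5000
x' = 0.5 + 1.5000·(sin -0.3090 − sin -1.3090) = 1.4927
y' = -0.5 − 1.5000·(cos -0.3090 − cos -1.3090) = -1.5407

(1.4927, -1.5407, -0.3090)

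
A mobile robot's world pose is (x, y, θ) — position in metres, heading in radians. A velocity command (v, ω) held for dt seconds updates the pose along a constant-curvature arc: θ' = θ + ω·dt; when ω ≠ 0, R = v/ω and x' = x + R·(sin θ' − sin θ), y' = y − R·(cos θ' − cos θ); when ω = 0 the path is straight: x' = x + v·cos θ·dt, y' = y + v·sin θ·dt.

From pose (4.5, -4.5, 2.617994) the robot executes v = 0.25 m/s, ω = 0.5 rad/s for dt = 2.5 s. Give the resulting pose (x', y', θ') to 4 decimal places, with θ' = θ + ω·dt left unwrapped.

(3.9179, -4.5592, 3.8680)

θ' = 2.6180 + 0.5·2.5 = 3.8680
R = v/ω = 0.25/0.5 = 0.5000
x' = 4.5 + 0.5000·(sin 3.8680 − sin 2.6180) = 3.9179
y' = -4.5 − 0.5000·(cos 3.8680 − cos 2.6180) = -4.5592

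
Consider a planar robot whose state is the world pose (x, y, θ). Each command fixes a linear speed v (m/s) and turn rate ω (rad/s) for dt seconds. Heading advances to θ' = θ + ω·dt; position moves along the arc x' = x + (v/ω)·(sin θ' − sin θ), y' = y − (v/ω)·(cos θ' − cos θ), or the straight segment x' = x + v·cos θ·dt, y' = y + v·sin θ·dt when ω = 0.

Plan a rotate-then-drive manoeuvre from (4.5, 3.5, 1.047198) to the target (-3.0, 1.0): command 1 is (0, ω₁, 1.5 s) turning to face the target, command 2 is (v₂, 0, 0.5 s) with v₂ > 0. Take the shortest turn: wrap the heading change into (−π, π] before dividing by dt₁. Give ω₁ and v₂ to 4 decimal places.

heading to target = atan2(1−3.5, -3−4.5) = -2.8198
Δθ = wrap(-2.8198 − 1.0472) = 2.4161; ω₁ = Δθ/dt₁ = 1.6108
distance = √((-3−4.5)² + (1−3.5)²) = 7.9057; v₂ = distance/dt₂ = 15.8114

ω₁ = 1.6108, v₂ = 15.8114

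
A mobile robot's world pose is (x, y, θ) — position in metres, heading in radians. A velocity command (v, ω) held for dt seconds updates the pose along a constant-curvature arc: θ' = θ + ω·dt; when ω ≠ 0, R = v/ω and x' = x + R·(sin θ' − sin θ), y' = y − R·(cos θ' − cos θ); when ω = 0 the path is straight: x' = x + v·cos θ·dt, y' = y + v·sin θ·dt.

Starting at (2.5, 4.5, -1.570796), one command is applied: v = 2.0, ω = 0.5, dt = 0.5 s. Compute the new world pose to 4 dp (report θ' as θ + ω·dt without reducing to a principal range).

(2.6244, 3.5104, -1.3208)

θ' = -1.5708 + 0.5·0.5 = -1.3208
R = v/ω = 2.0/0.5 = 4.0000
x' = 2.5 + 4.0000·(sin -1.3208 − sin -1.5708) = 2.6244
y' = 4.5 − 4.0000·(cos -1.3208 − cos -1.5708) = 3.5104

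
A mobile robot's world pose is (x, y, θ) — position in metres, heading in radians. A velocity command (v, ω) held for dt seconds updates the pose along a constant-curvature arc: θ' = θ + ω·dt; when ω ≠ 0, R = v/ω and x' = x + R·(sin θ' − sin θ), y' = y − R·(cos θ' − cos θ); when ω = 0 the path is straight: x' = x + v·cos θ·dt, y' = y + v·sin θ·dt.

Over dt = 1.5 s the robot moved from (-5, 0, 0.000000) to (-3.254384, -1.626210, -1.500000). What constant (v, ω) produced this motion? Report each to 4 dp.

v = 1.7500, ω = -1.0000

Δθ = -1.500000 − 0.000000 = -1.500000
ω = Δθ/dt = -1.500000/1.5 = -1.0000
R = Δx/(sin θ' − sin θ) = -1.7500
v = R·ω = -1.7500·-1.0000 = 1.7500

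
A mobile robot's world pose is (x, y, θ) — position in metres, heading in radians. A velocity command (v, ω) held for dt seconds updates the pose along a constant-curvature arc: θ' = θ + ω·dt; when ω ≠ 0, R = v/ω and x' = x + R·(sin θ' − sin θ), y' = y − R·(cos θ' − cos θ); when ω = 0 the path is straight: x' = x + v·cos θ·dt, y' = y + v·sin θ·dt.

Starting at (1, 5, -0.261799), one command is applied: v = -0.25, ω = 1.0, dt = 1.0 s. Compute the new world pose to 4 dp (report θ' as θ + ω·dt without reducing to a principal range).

(0.7671, 4.9434, 0.7382)

θ' = -0.2618 + 1.0·1.0 = 0.7382
R = v/ω = -0.25/1.0 = -0.2500
x' = 1 + -0.2500·(sin 0.7382 − sin -0.2618) = 0.7671
y' = 5 − -0.2500·(cos 0.7382 − cos -0.2618) = 4.9434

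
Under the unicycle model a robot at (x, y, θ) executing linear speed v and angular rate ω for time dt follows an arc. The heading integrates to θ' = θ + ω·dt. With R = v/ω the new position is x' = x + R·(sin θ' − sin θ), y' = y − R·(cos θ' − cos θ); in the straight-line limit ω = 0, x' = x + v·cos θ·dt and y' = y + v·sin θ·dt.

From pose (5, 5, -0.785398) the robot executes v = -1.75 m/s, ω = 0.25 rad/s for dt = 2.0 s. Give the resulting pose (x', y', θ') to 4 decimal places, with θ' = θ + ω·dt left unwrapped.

θ' = -0.7854 + 0.25·2.0 = -0.2854
R = v/ω = -1.75/0.25 = -7.0000
x' = 5 + -7.0000·(sin -0.2854 − sin -0.7854) = 2.0210
y' = 5 − -7.0000·(cos -0.2854 − cos -0.7854) = 6.7671

(2.0210, 6.7671, -0.2854)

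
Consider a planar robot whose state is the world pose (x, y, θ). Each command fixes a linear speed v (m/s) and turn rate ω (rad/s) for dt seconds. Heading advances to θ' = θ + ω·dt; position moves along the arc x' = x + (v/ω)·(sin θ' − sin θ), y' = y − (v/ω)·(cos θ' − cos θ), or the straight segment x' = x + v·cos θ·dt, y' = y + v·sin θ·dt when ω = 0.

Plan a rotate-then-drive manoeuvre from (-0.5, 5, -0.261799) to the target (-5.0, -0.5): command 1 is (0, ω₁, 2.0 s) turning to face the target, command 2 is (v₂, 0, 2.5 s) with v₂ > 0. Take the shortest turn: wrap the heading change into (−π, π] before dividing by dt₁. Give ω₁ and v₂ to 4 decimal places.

ω₁ = -0.9974, v₂ = 2.8425

heading to target = atan2(-0.5−5, -5−-0.5) = -2.2565
Δθ = wrap(-2.2565 − -0.2618) = -1.9947; ω₁ = Δθ/dt₁ = -0.9974
distance = √((-5−-0.5)² + (-0.5−5)²) = 7.1063; v₂ = distance/dt₂ = 2.8425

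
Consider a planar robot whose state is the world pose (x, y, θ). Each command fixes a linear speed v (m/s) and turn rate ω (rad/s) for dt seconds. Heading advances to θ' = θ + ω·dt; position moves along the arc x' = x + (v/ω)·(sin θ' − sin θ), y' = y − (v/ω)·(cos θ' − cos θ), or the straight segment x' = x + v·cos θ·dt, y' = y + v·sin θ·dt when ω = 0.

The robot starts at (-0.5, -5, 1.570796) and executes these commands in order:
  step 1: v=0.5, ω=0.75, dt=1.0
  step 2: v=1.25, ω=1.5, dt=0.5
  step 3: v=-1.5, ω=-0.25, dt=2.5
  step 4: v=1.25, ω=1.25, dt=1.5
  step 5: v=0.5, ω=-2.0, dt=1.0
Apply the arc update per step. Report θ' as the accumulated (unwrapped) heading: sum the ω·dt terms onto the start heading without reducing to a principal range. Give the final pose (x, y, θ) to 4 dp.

step 1: θ'=2.3208 (R=0.6667) → pose (-0.6789, -4.5456, 2.3208)
step 2: θ'=3.0708 (R=0.8333) → pose (-1.2297, -4.2824, 3.0708)
step 3: θ'=2.4458 (R=6.0000) → pose (2.1919, -5.6621, 2.4458)
step 4: θ'=4.3208 (R=1.0000) → pose (0.6266, -6.0480, 4.3208)
step 5: θ'=2.3208 (R=-0.2500) → pose (0.2126, -6.1229, 2.3208)

(0.2126, -6.1229, 2.3208)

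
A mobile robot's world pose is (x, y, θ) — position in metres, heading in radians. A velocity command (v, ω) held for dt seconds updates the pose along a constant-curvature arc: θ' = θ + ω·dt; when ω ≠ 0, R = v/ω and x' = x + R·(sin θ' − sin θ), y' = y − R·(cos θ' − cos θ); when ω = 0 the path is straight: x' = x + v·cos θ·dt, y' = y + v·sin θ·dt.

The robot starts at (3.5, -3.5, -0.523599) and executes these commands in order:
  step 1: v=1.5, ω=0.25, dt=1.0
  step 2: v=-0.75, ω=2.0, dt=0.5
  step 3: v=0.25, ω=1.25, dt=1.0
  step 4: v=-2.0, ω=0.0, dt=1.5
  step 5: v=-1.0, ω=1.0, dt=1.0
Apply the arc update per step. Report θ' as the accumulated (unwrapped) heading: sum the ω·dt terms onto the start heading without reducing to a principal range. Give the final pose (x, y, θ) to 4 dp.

step 1: θ'=-0.2736 (R=6.0000) → pose (4.8788, -4.0807, -0.2736)
step 2: θ'=0.7264 (R=-0.3750) → pose (4.5284, -4.1614, 0.7264)
step 3: θ'=1.9764 (R=0.2000) → pose (4.5794, -3.9330, 1.9764)
step 4: θ'=1.9764 (straight) → pose (5.7631, -6.6896, 1.9764)
step 5: θ'=2.9764 (R=-1.0000) → pose (6.5175, -7.2814, 2.9764)

(6.5175, -7.2814, 2.9764)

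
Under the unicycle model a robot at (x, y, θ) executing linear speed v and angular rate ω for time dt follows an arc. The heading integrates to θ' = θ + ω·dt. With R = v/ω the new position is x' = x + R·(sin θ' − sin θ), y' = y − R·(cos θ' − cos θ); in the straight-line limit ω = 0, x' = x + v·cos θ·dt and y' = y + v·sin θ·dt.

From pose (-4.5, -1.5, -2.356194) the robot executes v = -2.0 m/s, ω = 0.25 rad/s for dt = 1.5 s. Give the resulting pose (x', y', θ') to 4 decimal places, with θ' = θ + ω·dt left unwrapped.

(-2.8212, 0.9651, -1.9812)

θ' = -2.3562 + 0.25·1.5 = -1.9812
R = v/ω = -2.0/0.25 = -8.0000
x' = -4.5 + -8.0000·(sin -1.9812 − sin -2.3562) = -2.8212
y' = -1.5 − -8.0000·(cos -1.9812 − cos -2.3562) = 0.9651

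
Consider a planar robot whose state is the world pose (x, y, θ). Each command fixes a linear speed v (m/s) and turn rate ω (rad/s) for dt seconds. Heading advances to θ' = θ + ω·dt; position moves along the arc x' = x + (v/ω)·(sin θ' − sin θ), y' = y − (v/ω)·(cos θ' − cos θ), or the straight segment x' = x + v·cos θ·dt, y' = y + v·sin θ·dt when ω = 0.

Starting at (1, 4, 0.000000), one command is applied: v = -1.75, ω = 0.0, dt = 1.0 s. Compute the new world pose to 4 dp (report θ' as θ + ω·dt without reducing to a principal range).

(-0.7500, 4.0000, 0.0000)

θ' = 0.0000 + 0.0·1.0 = 0.0000
ω = 0 → straight: x' = 1 + -1.75·cos(0.0000)·1.0 = -0.7500
y' = 4 + -1.75·sin(0.0000)·1.0 = 4.0000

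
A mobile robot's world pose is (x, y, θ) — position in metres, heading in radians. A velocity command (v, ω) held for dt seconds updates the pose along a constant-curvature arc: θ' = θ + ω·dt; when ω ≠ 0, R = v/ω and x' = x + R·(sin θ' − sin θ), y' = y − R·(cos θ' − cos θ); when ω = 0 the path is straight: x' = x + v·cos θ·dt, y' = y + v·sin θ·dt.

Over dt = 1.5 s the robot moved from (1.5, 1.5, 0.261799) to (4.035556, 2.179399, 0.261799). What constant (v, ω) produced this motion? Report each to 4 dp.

Δθ = 0.261799 − 0.261799 = 0.000000
ω = Δθ/dt = 0.000000/1.5 = 0.0000
ω = 0 → v = (Δx·cos θ + Δy·sin θ)/dt = 1.7500

v = 1.7500, ω = 0.0000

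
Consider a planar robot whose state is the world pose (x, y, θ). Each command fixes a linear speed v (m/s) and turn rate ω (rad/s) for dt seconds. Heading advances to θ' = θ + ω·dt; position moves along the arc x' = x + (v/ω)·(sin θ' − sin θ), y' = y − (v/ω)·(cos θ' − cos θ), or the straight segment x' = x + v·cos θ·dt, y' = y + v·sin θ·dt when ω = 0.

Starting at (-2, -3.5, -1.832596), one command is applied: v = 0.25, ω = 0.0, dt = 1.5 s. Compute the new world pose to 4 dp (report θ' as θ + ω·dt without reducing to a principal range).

θ' = -1.8326 + 0.0·1.5 = -1.8326
ω = 0 → straight: x' = -2 + 0.25·cos(-1.8326)·1.5 = -2.0971
y' = -3.5 + 0.25·sin(-1.8326)·1.5 = -3.8622

(-2.0971, -3.8622, -1.8326)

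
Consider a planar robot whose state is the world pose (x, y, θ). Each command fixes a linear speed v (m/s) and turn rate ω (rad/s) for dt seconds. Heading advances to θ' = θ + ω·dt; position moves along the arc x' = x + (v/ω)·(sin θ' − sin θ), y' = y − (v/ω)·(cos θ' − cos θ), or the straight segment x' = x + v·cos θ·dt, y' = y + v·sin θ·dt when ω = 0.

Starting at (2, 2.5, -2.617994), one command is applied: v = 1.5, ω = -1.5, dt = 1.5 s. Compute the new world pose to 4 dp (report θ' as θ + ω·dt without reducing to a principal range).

(0.5121, 3.5210, -4.8680)

θ' = -2.6180 + -1.5·1.5 = -4.8680
R = v/ω = 1.5/-1.5 = -1.0000
x' = 2 + -1.0000·(sin -4.8680 − sin -2.6180) = 0.5121
y' = 2.5 − -1.0000·(cos -4.8680 − cos -2.6180) = 3.5210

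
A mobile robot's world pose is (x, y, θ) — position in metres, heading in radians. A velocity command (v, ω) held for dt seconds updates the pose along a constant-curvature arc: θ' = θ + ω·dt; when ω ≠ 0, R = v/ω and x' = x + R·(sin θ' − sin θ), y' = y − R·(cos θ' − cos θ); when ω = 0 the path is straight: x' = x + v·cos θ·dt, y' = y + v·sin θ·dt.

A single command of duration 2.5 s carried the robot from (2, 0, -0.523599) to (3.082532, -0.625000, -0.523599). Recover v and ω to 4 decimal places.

Δθ = -0.523599 − -0.523599 = 0.000000
ω = Δθ/dt = 0.000000/2.5 = 0.0000
ω = 0 → v = (Δx·cos θ + Δy·sin θ)/dt = 0.5000

v = 0.5000, ω = 0.0000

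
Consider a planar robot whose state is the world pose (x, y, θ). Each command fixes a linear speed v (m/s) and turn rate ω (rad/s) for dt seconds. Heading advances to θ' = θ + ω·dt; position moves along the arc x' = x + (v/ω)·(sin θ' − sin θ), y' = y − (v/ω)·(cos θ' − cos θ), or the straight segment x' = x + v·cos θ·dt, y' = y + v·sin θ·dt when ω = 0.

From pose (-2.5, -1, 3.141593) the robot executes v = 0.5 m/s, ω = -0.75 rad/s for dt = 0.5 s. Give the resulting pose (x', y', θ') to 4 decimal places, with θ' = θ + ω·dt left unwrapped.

θ' = 3.1416 + -0.75·0.5 = 2.7666
R = v/ω = 0.5/-0.75 = -0.6667
x' = -2.5 + -0.6667·(sin 2.7666 − sin 3.1416) = -2.7442
y' = -1 − -0.6667·(cos 2.7666 − cos 3.1416) = -0.9537

(-2.7442, -0.9537, 2.7666)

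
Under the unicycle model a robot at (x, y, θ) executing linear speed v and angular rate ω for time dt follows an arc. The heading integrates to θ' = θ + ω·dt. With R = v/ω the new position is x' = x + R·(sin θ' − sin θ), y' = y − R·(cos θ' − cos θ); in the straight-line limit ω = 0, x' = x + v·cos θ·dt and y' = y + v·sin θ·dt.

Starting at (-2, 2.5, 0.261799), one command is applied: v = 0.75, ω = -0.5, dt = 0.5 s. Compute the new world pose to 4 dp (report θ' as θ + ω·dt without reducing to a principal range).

(-1.6295, 2.5510, 0.0118)

θ' = 0.2618 + -0.5·0.5 = 0.0118
R = v/ω = 0.75/-0.5 = -1.5000
x' = -2 + -1.5000·(sin 0.0118 − sin 0.2618) = -1.6295
y' = 2.5 − -1.5000·(cos 0.0118 − cos 0.2618) = 2.5510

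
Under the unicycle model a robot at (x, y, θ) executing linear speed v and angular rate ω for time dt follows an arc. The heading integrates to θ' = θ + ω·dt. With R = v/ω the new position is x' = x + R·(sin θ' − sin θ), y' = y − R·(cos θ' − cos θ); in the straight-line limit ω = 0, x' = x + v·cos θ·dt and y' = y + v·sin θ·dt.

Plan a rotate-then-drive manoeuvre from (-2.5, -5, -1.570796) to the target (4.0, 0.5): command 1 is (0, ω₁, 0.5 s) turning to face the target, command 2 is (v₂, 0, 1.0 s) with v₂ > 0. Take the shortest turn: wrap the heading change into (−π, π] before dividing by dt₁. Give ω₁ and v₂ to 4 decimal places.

heading to target = atan2(0.5−-5, 4−-2.5) = 0.7023
Δθ = wrap(0.7023 − -1.5708) = 2.2731; ω₁ = Δθ/dt₁ = 4.5461
distance = √((4−-2.5)² + (0.5−-5)²) = 8.5147; v₂ = distance/dt₂ = 8.5147

ω₁ = 4.5461, v₂ = 8.5147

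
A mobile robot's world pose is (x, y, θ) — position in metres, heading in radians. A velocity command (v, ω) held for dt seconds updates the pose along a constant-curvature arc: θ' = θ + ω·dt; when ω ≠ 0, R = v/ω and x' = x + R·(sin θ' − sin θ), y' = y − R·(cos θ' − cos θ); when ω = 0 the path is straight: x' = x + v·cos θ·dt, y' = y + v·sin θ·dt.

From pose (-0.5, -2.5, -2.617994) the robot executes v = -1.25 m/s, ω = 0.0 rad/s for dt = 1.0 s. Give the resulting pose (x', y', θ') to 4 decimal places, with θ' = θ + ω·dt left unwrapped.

(0.5825, -1.8750, -2.6180)

θ' = -2.6180 + 0.0·1.0 = -2.6180
ω = 0 → straight: x' = -0.5 + -1.25·cos(-2.6180)·1.0 = 0.5825
y' = -2.5 + -1.25·sin(-2.6180)·1.0 = -1.8750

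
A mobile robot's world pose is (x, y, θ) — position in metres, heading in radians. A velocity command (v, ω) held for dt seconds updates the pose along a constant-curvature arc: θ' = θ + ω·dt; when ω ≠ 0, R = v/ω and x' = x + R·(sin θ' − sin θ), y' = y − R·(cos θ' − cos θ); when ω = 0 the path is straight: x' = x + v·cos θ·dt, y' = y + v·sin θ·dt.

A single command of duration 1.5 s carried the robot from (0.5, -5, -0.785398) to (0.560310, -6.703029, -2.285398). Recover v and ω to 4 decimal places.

v = 1.2500, ω = -1.0000

Δθ = -2.285398 − -0.785398 = -1.500000
ω = Δθ/dt = -1.500000/1.5 = -1.0000
R = −Δy/(cos θ' − cos θ) = -1.2500
v = R·ω = -1.2500·-1.0000 = 1.2500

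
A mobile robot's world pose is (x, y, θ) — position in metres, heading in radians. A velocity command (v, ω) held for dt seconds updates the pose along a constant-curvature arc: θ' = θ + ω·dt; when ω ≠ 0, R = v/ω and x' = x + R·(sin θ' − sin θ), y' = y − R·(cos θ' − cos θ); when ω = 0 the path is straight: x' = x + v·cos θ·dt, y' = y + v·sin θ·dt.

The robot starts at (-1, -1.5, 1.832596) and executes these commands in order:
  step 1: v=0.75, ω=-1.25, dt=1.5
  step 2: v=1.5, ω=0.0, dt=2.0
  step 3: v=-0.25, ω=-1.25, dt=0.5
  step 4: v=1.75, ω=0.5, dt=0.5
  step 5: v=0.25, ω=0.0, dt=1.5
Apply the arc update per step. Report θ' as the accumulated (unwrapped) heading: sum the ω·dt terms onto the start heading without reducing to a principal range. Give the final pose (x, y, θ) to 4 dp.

step 1: θ'=-0.0424 (R=-0.6000) → pose (-0.3950, -0.7452, -0.0424)
step 2: θ'=-0.0424 (straight) → pose (2.6023, -0.8724, -0.0424)
step 3: θ'=-0.6674 (R=0.2000) → pose (2.4870, -0.8297, -0.6674)
step 4: θ'=-0.4174 (R=3.5000) → pose (3.2344, -1.2802, -0.4174)
step 5: θ'=-0.4174 (straight) → pose (3.5772, -1.4322, -0.4174)

(3.5772, -1.4322, -0.4174)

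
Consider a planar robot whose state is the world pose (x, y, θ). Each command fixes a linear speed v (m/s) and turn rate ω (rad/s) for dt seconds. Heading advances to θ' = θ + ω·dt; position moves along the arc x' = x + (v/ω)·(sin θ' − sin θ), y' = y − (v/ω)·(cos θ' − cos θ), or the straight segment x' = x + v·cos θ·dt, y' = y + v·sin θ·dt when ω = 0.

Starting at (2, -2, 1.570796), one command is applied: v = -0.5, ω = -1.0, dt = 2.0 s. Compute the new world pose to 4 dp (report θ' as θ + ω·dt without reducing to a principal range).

(1.2919, -2.4546, -0.4292)

θ' = 1.5708 + -1.0·2.0 = -0.4292
R = v/ω = -0.5/-1.0 = 0.5000
x' = 2 + 0.5000·(sin -0.4292 − sin 1.5708) = 1.2919
y' = -2 − 0.5000·(cos -0.4292 − cos 1.5708) = -2.4546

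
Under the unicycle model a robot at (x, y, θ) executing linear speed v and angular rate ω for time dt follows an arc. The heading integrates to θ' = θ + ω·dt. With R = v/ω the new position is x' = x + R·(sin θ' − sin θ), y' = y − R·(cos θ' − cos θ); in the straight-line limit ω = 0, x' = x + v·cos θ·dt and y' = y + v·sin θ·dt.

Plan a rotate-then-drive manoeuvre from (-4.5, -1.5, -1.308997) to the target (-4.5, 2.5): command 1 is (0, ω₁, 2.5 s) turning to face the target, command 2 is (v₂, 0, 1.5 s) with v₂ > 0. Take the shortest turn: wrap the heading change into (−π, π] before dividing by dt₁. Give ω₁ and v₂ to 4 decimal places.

heading to target = atan2(2.5−-1.5, -4.5−-4.5) = 1.5708
Δθ = wrap(1.5708 − -1.3090) = 2.8798; ω₁ = Δθ/dt₁ = 1.1519
distance = √((-4.5−-4.5)² + (2.5−-1.5)²) = 4.0000; v₂ = distance/dt₂ = 2.6667

ω₁ = 1.1519, v₂ = 2.6667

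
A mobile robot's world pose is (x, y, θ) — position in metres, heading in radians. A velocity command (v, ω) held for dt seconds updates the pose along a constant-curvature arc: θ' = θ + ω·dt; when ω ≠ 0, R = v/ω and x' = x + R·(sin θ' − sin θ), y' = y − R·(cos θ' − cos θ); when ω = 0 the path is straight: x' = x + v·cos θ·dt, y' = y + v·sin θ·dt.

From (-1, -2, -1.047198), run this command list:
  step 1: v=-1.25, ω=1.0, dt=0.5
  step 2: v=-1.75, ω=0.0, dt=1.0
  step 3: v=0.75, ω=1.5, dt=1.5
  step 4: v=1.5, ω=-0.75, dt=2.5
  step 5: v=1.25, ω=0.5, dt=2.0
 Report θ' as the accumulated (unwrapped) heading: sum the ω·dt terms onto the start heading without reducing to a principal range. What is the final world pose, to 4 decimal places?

(2.4239, 2.8513, 0.8278)

step 1: θ'=-0.5472 (R=-1.2500) → pose (-1.4322, -1.5575, -0.5472)
step 2: θ'=-0.5472 (straight) → pose (-2.9266, -0.6470, -0.5472)
step 3: θ'=1.7028 (R=0.5000) → pose (-2.1708, -0.1542, 1.7028)
step 4: θ'=-0.1722 (R=-2.0000) → pose (0.1545, 2.0795, -0.1722)
step 5: θ'=0.8278 (R=2.5000) → pose (2.4239, 2.8513, 0.8278)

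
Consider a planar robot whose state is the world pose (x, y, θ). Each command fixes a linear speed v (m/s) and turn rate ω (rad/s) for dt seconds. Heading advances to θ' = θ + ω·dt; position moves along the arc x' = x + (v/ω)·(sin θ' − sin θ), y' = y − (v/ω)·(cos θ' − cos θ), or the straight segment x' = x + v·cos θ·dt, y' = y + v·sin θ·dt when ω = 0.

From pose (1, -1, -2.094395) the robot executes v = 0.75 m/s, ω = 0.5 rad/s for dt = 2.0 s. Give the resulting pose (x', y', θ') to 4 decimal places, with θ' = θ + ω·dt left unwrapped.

θ' = -2.0944 + 0.5·2.0 = -1.0944
R = v/ω = 0.75/0.5 = 1.5000
x' = 1 + 1.5000·(sin -1.0944 − sin -2.0944) = 0.9661
y' = -1 − 1.5000·(cos -1.0944 − cos -2.0944) = -2.4379

(0.9661, -2.4379, -1.0944)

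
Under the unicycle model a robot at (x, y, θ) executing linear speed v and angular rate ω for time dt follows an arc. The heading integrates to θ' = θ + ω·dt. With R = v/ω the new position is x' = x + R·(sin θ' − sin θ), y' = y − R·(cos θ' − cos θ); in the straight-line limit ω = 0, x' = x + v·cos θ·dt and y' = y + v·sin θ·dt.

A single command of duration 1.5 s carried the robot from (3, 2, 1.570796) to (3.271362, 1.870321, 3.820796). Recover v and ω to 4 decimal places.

v = -0.2500, ω = 1.5000

Δθ = 3.820796 − 1.570796 = 2.250000
ω = Δθ/dt = 2.250000/1.5 = 1.5000
R = Δx/(sin θ' − sin θ) = -0.1667
v = R·ω = -0.1667·1.5000 = -0.2500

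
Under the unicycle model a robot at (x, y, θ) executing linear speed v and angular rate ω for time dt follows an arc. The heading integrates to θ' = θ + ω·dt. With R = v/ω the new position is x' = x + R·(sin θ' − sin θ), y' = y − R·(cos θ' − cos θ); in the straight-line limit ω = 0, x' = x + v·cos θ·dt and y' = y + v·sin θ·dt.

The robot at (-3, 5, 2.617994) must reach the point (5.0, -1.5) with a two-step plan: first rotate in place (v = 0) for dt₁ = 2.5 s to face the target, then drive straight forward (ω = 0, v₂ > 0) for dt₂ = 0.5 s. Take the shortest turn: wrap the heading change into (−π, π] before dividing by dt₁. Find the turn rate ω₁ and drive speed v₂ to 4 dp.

heading to target = atan2(-1.5−5, 5−-3) = -0.6823
Δθ = wrap(-0.6823 − 2.6180) = 2.9829; ω₁ = Δθ/dt₁ = 1.1931
distance = √((5−-3)² + (-1.5−5)²) = 10.3078; v₂ = distance/dt₂ = 20.6155

ω₁ = 1.1931, v₂ = 20.6155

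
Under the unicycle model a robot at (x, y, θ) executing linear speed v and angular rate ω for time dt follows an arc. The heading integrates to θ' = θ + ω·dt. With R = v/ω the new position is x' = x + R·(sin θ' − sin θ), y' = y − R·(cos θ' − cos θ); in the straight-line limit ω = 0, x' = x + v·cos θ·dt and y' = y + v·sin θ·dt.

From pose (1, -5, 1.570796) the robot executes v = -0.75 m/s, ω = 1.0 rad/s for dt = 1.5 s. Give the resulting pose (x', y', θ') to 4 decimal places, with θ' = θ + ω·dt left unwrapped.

θ' = 1.5708 + 1.0·1.5 = 3.0708
R = v/ω = -0.75/1.0 = -0.7500
x' = 1 + -0.7500·(sin 3.0708 − sin 1.5708) = 1.6969
y' = -5 − -0.7500·(cos 3.0708 − cos 1.5708) = -5.7481

(1.6969, -5.7481, 3.0708)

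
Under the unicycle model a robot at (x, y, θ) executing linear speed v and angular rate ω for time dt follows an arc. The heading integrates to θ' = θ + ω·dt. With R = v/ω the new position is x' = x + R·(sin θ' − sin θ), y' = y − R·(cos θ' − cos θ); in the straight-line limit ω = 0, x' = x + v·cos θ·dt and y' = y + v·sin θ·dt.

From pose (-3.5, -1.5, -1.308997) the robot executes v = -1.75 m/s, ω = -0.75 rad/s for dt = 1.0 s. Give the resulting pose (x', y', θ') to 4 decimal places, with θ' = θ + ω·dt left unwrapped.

θ' = -1.3090 + -0.75·1.0 = -2.0590
R = v/ω = -1.75/-0.75 = 2.3333
x' = -3.5 + 2.3333·(sin -2.0590 − sin -1.3090) = -3.3069
y' = -1.5 − 2.3333·(cos -2.0590 − cos -1.3090) = 0.1983

(-3.3069, 0.1983, -2.0590)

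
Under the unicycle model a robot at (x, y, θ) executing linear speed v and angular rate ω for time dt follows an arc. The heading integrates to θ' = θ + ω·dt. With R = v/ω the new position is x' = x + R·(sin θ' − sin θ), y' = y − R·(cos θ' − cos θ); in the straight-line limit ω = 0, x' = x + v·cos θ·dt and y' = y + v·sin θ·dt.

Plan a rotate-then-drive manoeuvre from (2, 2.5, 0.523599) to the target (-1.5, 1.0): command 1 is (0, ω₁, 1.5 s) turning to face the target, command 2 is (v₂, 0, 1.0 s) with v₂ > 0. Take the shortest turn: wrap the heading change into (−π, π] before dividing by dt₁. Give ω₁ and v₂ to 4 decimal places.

heading to target = atan2(1−2.5, -1.5−2) = -2.7367
Δθ = wrap(-2.7367 − 0.5236) = 3.0229; ω₁ = Δθ/dt₁ = 2.0153
distance = √((-1.5−2)² + (1−2.5)²) = 3.8079; v₂ = distance/dt₂ = 3.8079

ω₁ = 2.0153, v₂ = 3.8079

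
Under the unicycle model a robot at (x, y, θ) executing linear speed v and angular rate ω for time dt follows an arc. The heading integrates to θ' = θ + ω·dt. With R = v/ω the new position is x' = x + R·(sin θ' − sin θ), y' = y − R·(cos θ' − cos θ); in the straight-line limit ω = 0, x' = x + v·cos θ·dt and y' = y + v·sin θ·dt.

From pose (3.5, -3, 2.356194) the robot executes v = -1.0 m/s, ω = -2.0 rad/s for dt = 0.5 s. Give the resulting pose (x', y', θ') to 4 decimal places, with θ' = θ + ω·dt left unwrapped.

θ' = 2.3562 + -2.0·0.5 = 1.3562
R = v/ω = -1.0/-2.0 = 0.5000
x' = 3.5 + 0.5000·(sin 1.3562 − sin 2.3562) = 3.6350
y' = -3 − 0.5000·(cos 1.3562 − cos 2.3562) = -3.4600

(3.6350, -3.4600, 1.3562)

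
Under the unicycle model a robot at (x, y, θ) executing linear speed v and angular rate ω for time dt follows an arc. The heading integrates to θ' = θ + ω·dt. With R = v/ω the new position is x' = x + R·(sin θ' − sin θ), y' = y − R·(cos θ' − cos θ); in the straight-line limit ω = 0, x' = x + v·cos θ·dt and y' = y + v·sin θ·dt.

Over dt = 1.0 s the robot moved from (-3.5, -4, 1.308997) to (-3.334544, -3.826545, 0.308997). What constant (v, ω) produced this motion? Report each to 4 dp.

Δθ = 0.308997 − 1.308997 = -1.000000
ω = Δθ/dt = -1.000000/1.0 = -1.0000
R = −Δy/(cos θ' − cos θ) = -0.2500
v = R·ω = -0.2500·-1.0000 = 0.2500

v = 0.2500, ω = -1.0000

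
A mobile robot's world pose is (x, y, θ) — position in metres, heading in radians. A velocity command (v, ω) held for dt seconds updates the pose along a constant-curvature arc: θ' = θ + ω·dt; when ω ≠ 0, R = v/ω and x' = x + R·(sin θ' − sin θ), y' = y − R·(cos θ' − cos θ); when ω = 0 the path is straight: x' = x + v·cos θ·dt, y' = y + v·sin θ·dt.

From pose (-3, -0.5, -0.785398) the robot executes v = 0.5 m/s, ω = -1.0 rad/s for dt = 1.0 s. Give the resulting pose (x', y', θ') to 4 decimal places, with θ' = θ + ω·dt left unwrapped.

(-2.8650, -0.9600, -1.7854)

θ' = -0.7854 + -1.0·1.0 = -1.7854
R = v/ω = 0.5/-1.0 = -0.5000
x' = -3 + -0.5000·(sin -1.7854 − sin -0.7854) = -2.8650
y' = -0.5 − -0.5000·(cos -1.7854 − cos -0.7854) = -0.9600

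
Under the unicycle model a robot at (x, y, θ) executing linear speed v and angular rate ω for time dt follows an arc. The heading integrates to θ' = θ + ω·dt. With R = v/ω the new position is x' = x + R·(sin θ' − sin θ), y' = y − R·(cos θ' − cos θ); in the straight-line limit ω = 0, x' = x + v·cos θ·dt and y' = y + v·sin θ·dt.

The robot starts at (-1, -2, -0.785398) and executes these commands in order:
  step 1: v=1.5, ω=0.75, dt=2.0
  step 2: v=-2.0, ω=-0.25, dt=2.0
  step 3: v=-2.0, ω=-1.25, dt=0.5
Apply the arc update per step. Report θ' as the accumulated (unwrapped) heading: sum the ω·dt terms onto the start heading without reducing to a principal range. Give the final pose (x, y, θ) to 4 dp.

(-2.7931, -3.7740, -0.4104)

step 1: θ'=0.7146 (R=2.0000) → pose (1.7248, -2.0965, 0.7146)
step 2: θ'=0.2146 (R=8.0000) → pose (-1.8140, -3.8702, 0.2146)
step 3: θ'=-0.4104 (R=1.6000) → pose (-2.7931, -3.7740, -0.4104)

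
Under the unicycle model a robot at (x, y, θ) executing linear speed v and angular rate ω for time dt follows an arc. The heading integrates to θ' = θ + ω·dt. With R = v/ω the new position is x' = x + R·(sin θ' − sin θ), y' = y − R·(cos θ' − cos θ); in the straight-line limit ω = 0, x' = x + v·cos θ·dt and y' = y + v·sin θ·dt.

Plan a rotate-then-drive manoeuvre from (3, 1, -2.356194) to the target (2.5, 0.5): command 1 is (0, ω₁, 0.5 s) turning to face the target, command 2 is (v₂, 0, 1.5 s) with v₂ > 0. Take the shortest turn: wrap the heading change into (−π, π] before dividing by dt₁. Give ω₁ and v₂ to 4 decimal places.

heading to target = atan2(0.5−1, 2.5−3) = -2.3562
Δθ = wrap(-2.3562 − -2.3562) = 0.0000; ω₁ = Δθ/dt₁ = 0.0000
distance = √((2.5−3)² + (0.5−1)²) = 0.7071; v₂ = distance/dt₂ = 0.4714

ω₁ = 0.0000, v₂ = 0.4714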